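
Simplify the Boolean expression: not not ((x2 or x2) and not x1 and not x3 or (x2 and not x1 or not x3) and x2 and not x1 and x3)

x2 and not x1

not not ((x2 or x2) and not x1 and not x3 or (x2 and not x1 or not x3) and x2 and not x1 and x3)
= (x2 or x2) and not x1 and not x3 or (x2 and not x1 or not x3) and x2 and not x1 and x3   — double negation
= (x2 or x2) and not x1 and not x3 or x2 and not x1 and x3   — absorption
= x2 and not x1 and not x3 or x2 and not x1 and x3   — idempotence
= x2 and not x1   — distribution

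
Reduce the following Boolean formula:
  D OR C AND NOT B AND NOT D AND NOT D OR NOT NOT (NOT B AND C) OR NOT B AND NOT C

D OR NOT B

D OR C AND NOT B AND NOT D AND NOT D OR NOT NOT (NOT B AND C) OR NOT B AND NOT C
= D OR C AND NOT B AND NOT D OR NOT NOT (NOT B AND C) OR NOT B AND NOT C   (idempotence)
= D OR C AND NOT B AND NOT D OR NOT B AND C OR NOT B AND NOT C   (double negation)
= D OR (NOT B AND NOT D OR NOT B) AND C OR NOT B AND NOT C   (distribution)
= D OR NOT B AND C OR NOT B AND NOT C   (absorption)
= D OR NOT B   (distribution)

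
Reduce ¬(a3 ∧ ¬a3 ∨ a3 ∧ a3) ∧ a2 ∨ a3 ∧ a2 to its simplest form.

¬(a3 ∧ ¬a3 ∨ a3 ∧ a3) ∧ a2 ∨ a3 ∧ a2
= ¬a3 ∧ a2 ∨ a3 ∧ a2
= a2

a2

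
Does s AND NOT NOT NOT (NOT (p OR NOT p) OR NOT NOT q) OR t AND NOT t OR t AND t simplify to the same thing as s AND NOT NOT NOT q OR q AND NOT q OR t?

E1: s AND NOT NOT NOT (NOT (p OR NOT p) OR NOT NOT q) OR t AND NOT t OR t AND t
    = s AND NOT (NOT (p OR NOT p) OR NOT NOT q) OR t AND NOT t OR t AND t   — double negation
    = s AND (p OR NOT p) AND NOT q OR t AND NOT t OR t AND t   — De Morgan
    = s AND (p OR NOT p) AND NOT q OR t   — distribution
    = s AND NOT q OR t   — complement / identity
E2: s AND NOT NOT NOT q OR q AND NOT q OR t
    = s AND NOT q OR q AND NOT q OR t   — double negation
    = s AND NOT q OR t   — complement / identity
Both reduce to s AND NOT q OR t, so they are equivalent.

Yes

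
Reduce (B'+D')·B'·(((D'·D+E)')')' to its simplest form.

B'·E'

(B'+D')·B'·(((D'·D+E)')')'
= B'·(((D'·D+E)')')'   (absorption)
= B'·((E')')'   (complement / identity)
= B'·E'   (double negation)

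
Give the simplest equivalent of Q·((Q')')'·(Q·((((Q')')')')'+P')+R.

Q·((Q')')'·(Q·((((Q')')')')'+P')+R
= Q·((Q')')'·(Q·((Q')')'+P')+R   (double negation)
= Q·((Q')')'+R   (absorption)
= Q·Q'+R   (double negation)
= R   (complement / identity)

R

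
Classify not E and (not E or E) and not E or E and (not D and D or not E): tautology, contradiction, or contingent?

contingent

not E and (not E or E) and not E or E and (not D and D or not E)
= not E and not E or E and (not D and D or not E)   [complement / identity]
= not E and not E or E and not E   [complement / identity]
= not E   [distribution]
This depends on E, so it is not a constant.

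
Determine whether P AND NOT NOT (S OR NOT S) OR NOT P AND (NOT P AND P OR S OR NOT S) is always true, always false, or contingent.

P AND NOT NOT (S OR NOT S) OR NOT P AND (NOT P AND P OR S OR NOT S)
= P AND NOT NOT (S OR NOT S) OR NOT P AND (S OR NOT S)   [complement / identity]
= P AND (S OR NOT S) OR NOT P AND (S OR NOT S)   [double negation]
= S OR NOT S   [distribution]
= TRUE   [complement]

always true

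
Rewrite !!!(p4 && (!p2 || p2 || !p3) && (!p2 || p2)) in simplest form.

!!!(p4 && (!p2 || p2 || !p3) && (!p2 || p2))
= !!!(p4 && (!p2 || p2))   — absorption
= !!!p4   — complement / identity
= !p4   — double negation

!p4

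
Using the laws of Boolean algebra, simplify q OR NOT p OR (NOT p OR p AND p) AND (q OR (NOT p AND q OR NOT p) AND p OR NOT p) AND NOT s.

q OR NOT p

q OR NOT p OR (NOT p OR p AND p) AND (q OR (NOT p AND q OR NOT p) AND p OR NOT p) AND NOT s
= q OR NOT p OR (NOT p OR p AND p) AND (q OR NOT p AND p OR NOT p) AND NOT s
= q OR NOT p OR (NOT p OR p) AND (q OR NOT p AND p OR NOT p) AND NOT s
= q OR NOT p OR (q OR NOT p AND p OR NOT p) AND NOT s
= q OR NOT p OR (q OR NOT p) AND NOT s
= q OR NOT p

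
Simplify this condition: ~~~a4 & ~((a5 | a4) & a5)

~a4 & ~a5

~~~a4 & ~((a5 | a4) & a5)
= ~a4 & ~((a5 | a4) & a5)   (double negation)
= ~a4 & ~a5   (absorption)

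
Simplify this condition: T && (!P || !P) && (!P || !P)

T && (!P || !P) && (!P || !P)
= T && (!P || !P)
= T && !P

T && !P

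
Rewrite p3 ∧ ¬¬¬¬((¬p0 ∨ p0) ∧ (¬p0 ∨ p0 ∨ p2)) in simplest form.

p3

p3 ∧ ¬¬¬¬((¬p0 ∨ p0) ∧ (¬p0 ∨ p0 ∨ p2))
= p3 ∧ ¬¬((¬p0 ∨ p0) ∧ (¬p0 ∨ p0 ∨ p2))   (double negation)
= p3 ∧ (¬p0 ∨ p0) ∧ (¬p0 ∨ p0 ∨ p2)   (double negation)
= p3 ∧ (¬p0 ∨ p0)   (absorption)
= p3   (complement / identity)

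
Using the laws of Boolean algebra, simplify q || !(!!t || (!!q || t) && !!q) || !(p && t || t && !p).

q || !(!!t || (!!q || t) && !!q) || !(p && t || t && !p)
= q || !(!!t || !!q) || !(p && t || t && !p)   (absorption)
= q || !(!!t || !!q) || !t   (distribution)
= q || !t && !q || !t   (De Morgan)
= q || !t   (absorption)

q || !t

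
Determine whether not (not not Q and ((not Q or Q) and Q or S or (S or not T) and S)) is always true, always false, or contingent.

not (not not Q and ((not Q or Q) and Q or S or (S or not T) and S))
= not (not not Q and ((not Q or Q) and Q or S or S))
= not (not not Q and (Q or S or S))
= not (not not Q and (Q or S))
= not (Q and (Q or S))
= not Q
This depends on Q, so it is not a constant.

contingent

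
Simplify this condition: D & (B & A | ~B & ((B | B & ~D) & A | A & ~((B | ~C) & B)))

D & A

D & (B & A | ~B & ((B | B & ~D) & A | A & ~((B | ~C) & B)))
= D & (B & A | ~B & (B & A | A & ~((B | ~C) & B)))   [absorption]
= D & (B & A | ~B & (B & A | A & ~B))   [absorption]
= D & (B & A | ~B & A)   [distribution]
= D & A   [distribution]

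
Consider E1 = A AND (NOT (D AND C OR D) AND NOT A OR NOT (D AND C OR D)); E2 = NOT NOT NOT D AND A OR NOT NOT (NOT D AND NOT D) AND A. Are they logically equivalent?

E1: A AND (NOT (D AND C OR D) AND NOT A OR NOT (D AND C OR D))
    = A AND NOT (D AND C OR D)
    = A AND NOT D
E2: NOT NOT NOT D AND A OR NOT NOT (NOT D AND NOT D) AND A
    = A AND (NOT NOT NOT D OR NOT NOT (NOT D AND NOT D))
    = A AND (NOT NOT NOT D OR NOT NOT NOT D)
    = A AND NOT NOT NOT D
    = A AND NOT D
Both reduce to A AND NOT D, so they are equivalent.

Yes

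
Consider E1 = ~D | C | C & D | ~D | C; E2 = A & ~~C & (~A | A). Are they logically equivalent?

No

E1: ~D | C | C & D | ~D | C
    = ~D | C | ~D | C   — absorption
    = ~D | C   — idempotence
E2: A & ~~C & (~A | A)
    = A & ~~C   — complement / identity
    = A & C   — double negation
These differ: at A=0, C=0, D=0, E1 = 1 but E2 = 0.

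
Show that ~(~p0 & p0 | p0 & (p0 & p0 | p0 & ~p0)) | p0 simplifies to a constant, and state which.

~(~p0 & p0 | p0 & (p0 & p0 | p0 & ~p0)) | p0
= ~(~p0 & p0 | p0 & p0) | p0   (distribution)
= ~p0 | p0   (distribution)
= 1   (complement)

1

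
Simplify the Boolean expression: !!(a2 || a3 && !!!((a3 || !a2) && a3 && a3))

!!(a2 || a3 && !!!((a3 || !a2) && a3 && a3))
= !!(a2 || a3 && !!!(a3 && a3))   (absorption)
= !!(a2 || a3 && !!!a3)   (idempotence)
= !!(a2 || a3 && !a3)   (double negation)
= !!a2   (complement / identity)
= a2   (double negation)

a2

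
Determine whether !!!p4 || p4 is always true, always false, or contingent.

!!!p4 || p4
= !p4 || p4
= true

always true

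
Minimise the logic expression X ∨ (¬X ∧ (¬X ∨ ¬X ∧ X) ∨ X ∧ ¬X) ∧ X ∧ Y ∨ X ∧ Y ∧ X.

X ∨ (¬X ∧ (¬X ∨ ¬X ∧ X) ∨ X ∧ ¬X) ∧ X ∧ Y ∨ X ∧ Y ∧ X
= X ∨ (¬X ∧ ¬X ∨ X ∧ ¬X) ∧ X ∧ Y ∨ X ∧ Y ∧ X   — complement / identity
= X ∨ ¬X ∧ X ∧ Y ∨ X ∧ Y ∧ X   — distribution
= X ∨ X ∧ Y   — distribution
= X   — absorption

X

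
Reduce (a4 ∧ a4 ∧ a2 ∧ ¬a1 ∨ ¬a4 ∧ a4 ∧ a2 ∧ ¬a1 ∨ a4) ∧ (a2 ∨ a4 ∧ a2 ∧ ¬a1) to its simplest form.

(a4 ∧ a4 ∧ a2 ∧ ¬a1 ∨ ¬a4 ∧ a4 ∧ a2 ∧ ¬a1 ∨ a4) ∧ (a2 ∨ a4 ∧ a2 ∧ ¬a1)
= (a4 ∧ a2 ∧ ¬a1 ∨ a4) ∧ (a2 ∨ a4 ∧ a2 ∧ ¬a1)   — distribution
= a4 ∧ a2 ∧ ¬a1 ∨ a4 ∧ a2   — distribution
= a4 ∧ a2   — absorption

a4 ∧ a2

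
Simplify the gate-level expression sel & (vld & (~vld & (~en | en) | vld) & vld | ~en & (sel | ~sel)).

sel & (vld & (~vld & (~en | en) | vld) & vld | ~en & (sel | ~sel))
= sel & (vld & (~vld | vld) & vld | ~en & (sel | ~sel))   — complement / identity
= sel & (vld & vld | ~en & (sel | ~sel))   — complement / identity
= sel & (vld | ~en & (sel | ~sel))   — idempotence
= sel & (vld | ~en)   — complement / identity

sel & (vld | ~en)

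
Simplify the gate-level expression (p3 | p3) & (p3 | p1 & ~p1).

p3

(p3 | p3) & (p3 | p1 & ~p1)
= (p3 | p3) & p3   (complement / identity)
= p3 & p3   (idempotence)
= p3   (idempotence)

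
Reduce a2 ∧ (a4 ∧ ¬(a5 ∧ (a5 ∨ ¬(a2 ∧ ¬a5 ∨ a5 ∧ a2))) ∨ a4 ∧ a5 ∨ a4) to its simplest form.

a2 ∧ (a4 ∧ ¬(a5 ∧ (a5 ∨ ¬(a2 ∧ ¬a5 ∨ a5 ∧ a2))) ∨ a4 ∧ a5 ∨ a4)
= a2 ∧ (a4 ∧ ¬(a5 ∧ (a5 ∨ ¬(a2 ∧ ¬a5 ∨ a5 ∧ a2))) ∨ a4)   [absorption]
= a2 ∧ (a4 ∧ ¬(a5 ∧ (a5 ∨ ¬a2)) ∨ a4)   [distribution]
= a2 ∧ (a4 ∧ ¬a5 ∨ a4)   [absorption]
= a2 ∧ a4   [absorption]

a2 ∧ a4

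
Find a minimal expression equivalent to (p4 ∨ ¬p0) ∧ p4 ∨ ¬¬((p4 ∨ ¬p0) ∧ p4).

(p4 ∨ ¬p0) ∧ p4 ∨ ¬¬((p4 ∨ ¬p0) ∧ p4)
= (p4 ∨ ¬p0) ∧ p4 ∨ (p4 ∨ ¬p0) ∧ p4   — double negation
= (p4 ∨ ¬p0) ∧ p4   — idempotence
= p4   — absorption

p4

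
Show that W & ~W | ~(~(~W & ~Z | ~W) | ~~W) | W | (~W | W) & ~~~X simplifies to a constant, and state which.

W & ~W | ~(~(~W & ~Z | ~W) | ~~W) | W | (~W | W) & ~~~X
= W & ~W | (~W & ~Z | ~W) & ~W | W | (~W | W) & ~~~X   [De Morgan]
= W & ~W | ~W & ~W | W | (~W | W) & ~~~X   [absorption]
= ~W | W | (~W | W) & ~~~X   [distribution]
= ~W | W | (~W | W) & ~X   [double negation]
= ~W | W   [absorption]
= 1   [complement]

1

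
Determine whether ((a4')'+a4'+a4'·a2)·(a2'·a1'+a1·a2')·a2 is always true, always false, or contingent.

((a4')'+a4'+a4'·a2)·(a2'·a1'+a1·a2')·a2
= ((a4')'+a4')·(a2'·a1'+a1·a2')·a2   — absorption
= ((a4')'+a4')·a2'·a2   — distribution
= (a4+a4')·a2'·a2   — double negation
= a2'·a2   — complement / identity
= 0   — complement

always false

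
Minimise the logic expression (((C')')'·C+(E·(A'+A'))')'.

(((C')')'·C+(E·(A'+A'))')'
= (C'·C+(E·(A'+A'))')'   (double negation)
= ((E·(A'+A'))')'   (complement / identity)
= E·(A'+A')   (double negation)
= E·A'   (idempotence)

E·A'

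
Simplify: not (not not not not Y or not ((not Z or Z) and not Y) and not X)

not (not not not not Y or not ((not Z or Z) and not Y) and not X)
= not (not not not not Y or not not Y and not X)
= not (not not Y or not not Y and not X)
= not not not Y
= not Y

not Y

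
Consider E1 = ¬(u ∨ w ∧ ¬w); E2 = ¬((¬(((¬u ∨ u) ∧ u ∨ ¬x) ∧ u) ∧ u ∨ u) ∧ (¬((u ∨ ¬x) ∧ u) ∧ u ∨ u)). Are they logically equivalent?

E1: ¬(u ∨ w ∧ ¬w)
    = ¬u   (complement / identity)
E2: ¬((¬(((¬u ∨ u) ∧ u ∨ ¬x) ∧ u) ∧ u ∨ u) ∧ (¬((u ∨ ¬x) ∧ u) ∧ u ∨ u))
    = ¬((¬((u ∨ ¬x) ∧ u) ∧ u ∨ u) ∧ (¬((u ∨ ¬x) ∧ u) ∧ u ∨ u))   (complement / identity)
    = ¬(u ∧ u ∨ ¬((u ∨ ¬x) ∧ u) ∧ u)   (distribution)
    = ¬(u ∧ u ∨ ¬u ∧ u)   (absorption)
    = ¬u   (distribution)
Both reduce to ¬u, so they are equivalent.

Yes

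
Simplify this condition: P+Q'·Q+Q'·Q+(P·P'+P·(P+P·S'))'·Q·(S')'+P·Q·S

P+Q'·Q+Q'·Q+(P·P'+P·(P+P·S'))'·Q·(S')'+P·Q·S
= P+Q'·Q+Q'·Q+(P·P'+P·P)'·Q·(S')'+P·Q·S   [absorption]
= P+Q'·Q+(P·P'+P·P)'·Q·(S')'+P·Q·S   [complement / identity]
= P+Q'·Q+P'·Q·(S')'+P·Q·S   [distribution]
= P+P'·Q·(S')'+P·Q·S   [complement / identity]
= P+P'·Q·S+P·Q·S   [double negation]
= P+Q·S   [distribution]

P+Q·S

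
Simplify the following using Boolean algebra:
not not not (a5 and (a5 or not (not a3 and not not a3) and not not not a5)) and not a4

not not not (a5 and (a5 or not (not a3 and not not a3) and not not not a5)) and not a4
= not (a5 and (a5 or not (not a3 and not not a3) and not not not a5)) and not a4   (double negation)
= not (a5 and (a5 or (a3 or not a3) and not not not a5)) and not a4   (De Morgan)
= not (a5 and (a5 or (a3 or not a3) and not a5)) and not a4   (double negation)
= not (a5 and (a5 or not a5)) and not a4   (complement / identity)
= not a5 and not a4   (complement / identity)

not a5 and not a4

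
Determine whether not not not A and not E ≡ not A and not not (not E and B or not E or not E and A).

Yes

E1: not not not A and not E
    = not A and not E   — double negation
E2: not A and not not (not E and B or not E or not E and A)
    = not A and not not (not E and B or not E)   — absorption
    = not A and not not not E   — absorption
    = not A and not E   — double negation
Both reduce to not A and not E, so they are equivalent.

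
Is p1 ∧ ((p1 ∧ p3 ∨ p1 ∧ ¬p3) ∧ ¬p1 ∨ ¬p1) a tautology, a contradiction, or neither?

contradiction

p1 ∧ ((p1 ∧ p3 ∨ p1 ∧ ¬p3) ∧ ¬p1 ∨ ¬p1)
= p1 ∧ (p1 ∧ ¬p1 ∨ ¬p1)   (distribution)
= p1 ∧ ¬p1   (complement / identity)
= False   (complement)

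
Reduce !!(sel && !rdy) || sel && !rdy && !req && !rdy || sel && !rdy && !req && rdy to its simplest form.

!!(sel && !rdy) || sel && !rdy && !req && !rdy || sel && !rdy && !req && rdy
= !!(sel && !rdy) || sel && !rdy && !req   (distribution)
= sel && !rdy || sel && !rdy && !req   (double negation)
= sel && !rdy   (absorption)

sel && !rdy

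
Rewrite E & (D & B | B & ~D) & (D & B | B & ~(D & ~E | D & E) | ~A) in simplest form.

E & (D & B | B & ~D) & (D & B | B & ~(D & ~E | D & E) | ~A)
= E & (D & B | B & ~D) & (D & B | B & ~D | ~A)   — distribution
= E & (D & B | B & ~D)   — absorption
= E & B   — distribution

E & B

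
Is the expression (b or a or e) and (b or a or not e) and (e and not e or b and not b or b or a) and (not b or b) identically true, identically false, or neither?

neither

(b or a or e) and (b or a or not e) and (e and not e or b and not b or b or a) and (not b or b)
= (b or a or e) and (b or a or not e) and (b and not b or b or a) and (not b or b)
= (b or a or e) and (b or a or not e) and (b or a) and (not b or b)
= (b or a or e) and (b or a) and (not b or b)
= (b or a) and (not b or b)
= b or a
This depends on a, b, so it is not a constant.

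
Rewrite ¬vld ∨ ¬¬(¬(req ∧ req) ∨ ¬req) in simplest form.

¬vld ∨ ¬¬(¬(req ∧ req) ∨ ¬req)
= ¬vld ∨ ¬¬(¬req ∨ ¬req)   [idempotence]
= ¬vld ∨ ¬¬¬req   [idempotence]
= ¬vld ∨ ¬req   [double negation]

¬vld ∨ ¬req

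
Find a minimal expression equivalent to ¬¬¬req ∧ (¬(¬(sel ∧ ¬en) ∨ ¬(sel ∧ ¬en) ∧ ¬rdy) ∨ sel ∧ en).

¬¬¬req ∧ (¬(¬(sel ∧ ¬en) ∨ ¬(sel ∧ ¬en) ∧ ¬rdy) ∨ sel ∧ en)
= ¬¬¬req ∧ (¬¬(sel ∧ ¬en) ∨ sel ∧ en)
= ¬¬¬req ∧ (sel ∧ ¬en ∨ sel ∧ en)
= ¬¬¬req ∧ sel
= ¬req ∧ sel

¬req ∧ sel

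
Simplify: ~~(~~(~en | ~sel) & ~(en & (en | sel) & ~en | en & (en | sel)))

~~(~~(~en | ~sel) & ~(en & (en | sel) & ~en | en & (en | sel)))
= ~~(~~(~en | ~sel) & ~(en & (en | sel)))   [absorption]
= ~~(~~(~en | ~sel) & ~en)   [absorption]
= ~(~(~en | ~sel) | en)   [De Morgan]
= ~(en & sel | en)   [De Morgan]
= ~en   [absorption]

~en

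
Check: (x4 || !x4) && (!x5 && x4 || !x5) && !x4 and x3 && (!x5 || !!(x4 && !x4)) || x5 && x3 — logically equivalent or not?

E1: (x4 || !x4) && (!x5 && x4 || !x5) && !x4
    = (!x5 && x4 || !x5) && !x4   — complement / identity
    = !x5 && !x4   — absorption
E2: x3 && (!x5 || !!(x4 && !x4)) || x5 && x3
    = x3 && (!x5 || x4 && !x4) || x5 && x3   — double negation
    = x3 && !x5 || x5 && x3   — complement / identity
    = x3   — distribution
These differ: at x3=1, x4=1, x5=0, E1 = 0 but E2 = 1.

No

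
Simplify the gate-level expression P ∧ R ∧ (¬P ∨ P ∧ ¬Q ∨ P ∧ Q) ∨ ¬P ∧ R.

P ∧ R ∧ (¬P ∨ P ∧ ¬Q ∨ P ∧ Q) ∨ ¬P ∧ R
= P ∧ R ∧ (¬P ∨ P) ∨ ¬P ∧ R
= P ∧ R ∨ ¬P ∧ R
= R

R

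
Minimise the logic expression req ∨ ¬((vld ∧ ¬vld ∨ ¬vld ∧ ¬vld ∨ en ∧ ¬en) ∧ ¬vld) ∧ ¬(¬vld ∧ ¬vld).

req ∨ vld

req ∨ ¬((vld ∧ ¬vld ∨ ¬vld ∧ ¬vld ∨ en ∧ ¬en) ∧ ¬vld) ∧ ¬(¬vld ∧ ¬vld)
= req ∨ ¬((vld ∧ ¬vld ∨ ¬vld ∧ ¬vld) ∧ ¬vld) ∧ ¬(¬vld ∧ ¬vld)   [complement / identity]
= req ∨ ¬(¬vld ∧ ¬vld) ∧ ¬(¬vld ∧ ¬vld)   [distribution]
= req ∨ ¬(¬vld ∧ ¬vld)   [idempotence]
= req ∨ ¬¬vld   [idempotence]
= req ∨ vld   [double negation]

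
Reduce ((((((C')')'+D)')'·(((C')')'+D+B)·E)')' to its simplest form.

(C'+D)·E

((((((C')')'+D)')'·(((C')')'+D+B)·E)')'
= ((((C')')'+D)')'·(((C')')'+D+B)·E   [double negation]
= (((C')')'+D)·(((C')')'+D+B)·E   [double negation]
= (((C')')'+D)·E   [absorption]
= (C'+D)·E   [double negation]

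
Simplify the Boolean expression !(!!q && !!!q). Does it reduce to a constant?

!(!!q && !!!q)
= !q || !!q   — De Morgan
= !q || q   — double negation
= true   — complement

true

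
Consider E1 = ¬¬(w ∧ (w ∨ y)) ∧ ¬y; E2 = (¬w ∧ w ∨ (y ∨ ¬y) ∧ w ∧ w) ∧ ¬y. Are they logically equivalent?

Yes

E1: ¬¬(w ∧ (w ∨ y)) ∧ ¬y
    = ¬¬w ∧ ¬y   [absorption]
    = w ∧ ¬y   [double negation]
E2: (¬w ∧ w ∨ (y ∨ ¬y) ∧ w ∧ w) ∧ ¬y
    = (¬w ∧ w ∨ w ∧ w) ∧ ¬y   [complement / identity]
    = w ∧ ¬y   [distribution]
Both reduce to w ∧ ¬y, so they are equivalent.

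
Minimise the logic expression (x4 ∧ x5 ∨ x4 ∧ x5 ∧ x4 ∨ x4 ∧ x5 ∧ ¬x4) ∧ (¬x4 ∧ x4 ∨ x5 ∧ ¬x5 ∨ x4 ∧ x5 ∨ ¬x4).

(x4 ∧ x5 ∨ x4 ∧ x5 ∧ x4 ∨ x4 ∧ x5 ∧ ¬x4) ∧ (¬x4 ∧ x4 ∨ x5 ∧ ¬x5 ∨ x4 ∧ x5 ∨ ¬x4)
= (x4 ∧ x5 ∨ x4 ∧ x5) ∧ (¬x4 ∧ x4 ∨ x5 ∧ ¬x5 ∨ x4 ∧ x5 ∨ ¬x4)
= (x4 ∧ x5 ∨ x4 ∧ x5) ∧ (¬x4 ∧ x4 ∨ x4 ∧ x5 ∨ ¬x4)
= (x4 ∧ x5 ∨ x4 ∧ x5) ∧ (x4 ∧ x5 ∨ ¬x4)
= x4 ∧ x5 ∧ ¬x4 ∨ x4 ∧ x5
= x4 ∧ x5

x4 ∧ x5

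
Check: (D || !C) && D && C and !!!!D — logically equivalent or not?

No

E1: (D || !C) && D && C
    = D && C
E2: !!!!D
    = !!D
    = D
These differ: at C=0, D=1, E1 = 0 but E2 = 1.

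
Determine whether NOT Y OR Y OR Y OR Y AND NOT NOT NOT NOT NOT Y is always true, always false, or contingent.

always true

NOT Y OR Y OR Y OR Y AND NOT NOT NOT NOT NOT Y
= NOT Y OR Y OR Y OR Y AND NOT NOT NOT Y   — double negation
= NOT Y OR Y OR Y OR Y AND NOT Y   — double negation
= NOT Y OR Y OR Y   — complement / identity
= NOT Y OR Y   — idempotence
= TRUE   — complement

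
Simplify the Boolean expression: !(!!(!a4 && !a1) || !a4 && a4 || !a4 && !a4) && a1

a4 && a1

!(!!(!a4 && !a1) || !a4 && a4 || !a4 && !a4) && a1
= !(!!(!a4 && !a1) || !a4) && a1   (distribution)
= !(!a4 && !a1) && a4 && a1   (De Morgan)
= (a4 || a1) && a4 && a1   (De Morgan)
= a4 && a1   (absorption)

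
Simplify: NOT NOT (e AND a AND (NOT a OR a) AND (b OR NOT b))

e AND a

NOT NOT (e AND a AND (NOT a OR a) AND (b OR NOT b))
= NOT NOT (e AND a AND (b OR NOT b))   — complement / identity
= e AND a AND (b OR NOT b)   — double negation
= e AND a   — complement / identity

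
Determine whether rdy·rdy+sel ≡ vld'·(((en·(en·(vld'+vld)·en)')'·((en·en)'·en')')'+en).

No

E1: rdy·rdy+sel
    = rdy+sel   (idempotence)
E2: vld'·(((en·(en·(vld'+vld)·en)')'·((en·en)'·en')')'+en)
    = vld'·(en·(en·(vld'+vld)·en)'+(en·en)'·en'+en)   (De Morgan)
    = vld'·(en·(en·en)'+(en·en)'·en'+en)   (complement / identity)
    = vld'·((en·en)'+en)   (distribution)
    = vld'·(en'+en)   (idempotence)
    = vld'   (complement / identity)
These differ: at en=0, rdy=0, sel=1, vld=1, E1 = 1 but E2 = 0.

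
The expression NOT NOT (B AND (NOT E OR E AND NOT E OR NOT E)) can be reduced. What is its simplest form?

NOT NOT (B AND (NOT E OR E AND NOT E OR NOT E))
= B AND (NOT E OR E AND NOT E OR NOT E)
= B AND (NOT E OR NOT E)
= B AND NOT E

B AND NOT E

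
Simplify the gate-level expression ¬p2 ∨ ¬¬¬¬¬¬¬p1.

¬p2 ∨ ¬¬¬¬¬¬¬p1
= ¬p2 ∨ ¬¬¬¬¬p1   (double negation)
= ¬p2 ∨ ¬¬¬p1   (double negation)
= ¬p2 ∨ ¬p1   (double negation)

¬p2 ∨ ¬p1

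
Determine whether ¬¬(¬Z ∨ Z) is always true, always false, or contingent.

always true

¬¬(¬Z ∨ Z)
= ¬Z ∨ Z   (double negation)
= True   (complement)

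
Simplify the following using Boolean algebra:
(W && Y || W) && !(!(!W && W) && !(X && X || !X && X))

(W && Y || W) && !(!(!W && W) && !(X && X || !X && X))
= (W && Y || W) && !(!(!W && W) && !X)
= (W && Y || W) && (!W && W || X)
= W && (!W && W || X)
= W && X

W && X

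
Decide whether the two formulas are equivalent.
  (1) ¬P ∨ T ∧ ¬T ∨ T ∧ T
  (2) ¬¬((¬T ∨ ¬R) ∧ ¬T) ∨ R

No

E1: ¬P ∨ T ∧ ¬T ∨ T ∧ T
    = ¬P ∨ T   (distribution)
E2: ¬¬((¬T ∨ ¬R) ∧ ¬T) ∨ R
    = (¬T ∨ ¬R) ∧ ¬T ∨ R   (double negation)
    = ¬T ∨ R   (absorption)
These differ: at P=1, R=0, T=1, E1 = 1 but E2 = 0.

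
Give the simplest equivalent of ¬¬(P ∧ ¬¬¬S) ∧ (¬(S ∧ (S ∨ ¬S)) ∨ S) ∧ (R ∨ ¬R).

P ∧ ¬S

¬¬(P ∧ ¬¬¬S) ∧ (¬(S ∧ (S ∨ ¬S)) ∨ S) ∧ (R ∨ ¬R)
= ¬¬(P ∧ ¬¬¬S) ∧ (¬S ∨ S) ∧ (R ∨ ¬R)
= ¬¬(P ∧ ¬¬¬S) ∧ (¬S ∨ S)
= ¬¬(P ∧ ¬S) ∧ (¬S ∨ S)
= ¬¬(P ∧ ¬S)
= P ∧ ¬S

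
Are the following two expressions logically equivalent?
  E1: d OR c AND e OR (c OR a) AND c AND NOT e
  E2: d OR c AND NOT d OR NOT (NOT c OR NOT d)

Yes

E1: d OR c AND e OR (c OR a) AND c AND NOT e
    = d OR c AND e OR c AND NOT e
    = d OR c
E2: d OR c AND NOT d OR NOT (NOT c OR NOT d)
    = d OR c AND NOT d OR c AND d
    = d OR c
Both reduce to d OR c, so they are equivalent.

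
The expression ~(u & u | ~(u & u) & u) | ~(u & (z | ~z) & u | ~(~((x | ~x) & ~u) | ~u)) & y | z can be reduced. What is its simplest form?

~u | z

~(u & u | ~(u & u) & u) | ~(u & (z | ~z) & u | ~(~((x | ~x) & ~u) | ~u)) & y | z
= ~(u & u | ~(u & u) & u) | ~(u & u | ~(~((x | ~x) & ~u) | ~u)) & y | z   — complement / identity
= ~(u & u | ~u & u) | ~(u & u | ~(~((x | ~x) & ~u) | ~u)) & y | z   — idempotence
= ~(u & u | ~u & u) | ~(u & u | ~(~~u | ~u)) & y | z   — complement / identity
= ~(u & u | ~u & u) | ~(u & u | ~u & u) & y | z   — De Morgan
= ~(u & u | ~u & u) | z   — absorption
= ~u | z   — distribution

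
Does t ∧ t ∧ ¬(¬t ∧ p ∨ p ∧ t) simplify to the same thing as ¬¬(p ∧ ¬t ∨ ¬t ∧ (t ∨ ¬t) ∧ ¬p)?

E1: t ∧ t ∧ ¬(¬t ∧ p ∨ p ∧ t)
    = t ∧ t ∧ ¬p   (distribution)
    = t ∧ ¬p   (idempotence)
E2: ¬¬(p ∧ ¬t ∨ ¬t ∧ (t ∨ ¬t) ∧ ¬p)
    = ¬¬(p ∧ ¬t ∨ ¬t ∧ ¬p)   (complement / identity)
    = ¬¬¬t   (distribution)
    = ¬t   (double negation)
These differ: at p=0, t=0, E1 = 0 but E2 = 1.

No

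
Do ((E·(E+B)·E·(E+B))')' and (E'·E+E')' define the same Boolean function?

E1: ((E·(E+B)·E·(E+B))')'
    = ((E·(E+B))')'   (idempotence)
    = E·(E+B)   (double negation)
    = E   (absorption)
E2: (E'·E+E')'
    = (E')'   (complement / identity)
    = E   (double negation)
Both reduce to E, so they are equivalent.

Yes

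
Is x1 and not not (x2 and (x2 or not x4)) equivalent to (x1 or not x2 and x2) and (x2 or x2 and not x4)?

Yes

E1: x1 and not not (x2 and (x2 or not x4))
    = x1 and x2 and (x2 or not x4)   [double negation]
    = x1 and x2   [absorption]
E2: (x1 or not x2 and x2) and (x2 or x2 and not x4)
    = (x1 or not x2 and x2) and x2   [absorption]
    = x1 and x2   [complement / identity]
Both reduce to x1 and x2, so they are equivalent.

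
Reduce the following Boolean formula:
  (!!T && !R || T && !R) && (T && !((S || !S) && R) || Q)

T && !R

(!!T && !R || T && !R) && (T && !((S || !S) && R) || Q)
= (!!T && !R || T && !R) && (T && !R || Q)
= (T && !R || T && !R) && (T && !R || Q)
= T && !R && Q || T && !R
= T && !R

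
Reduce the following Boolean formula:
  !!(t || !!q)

t || q

!!(t || !!q)
= !!(t || q)   (double negation)
= t || q   (double negation)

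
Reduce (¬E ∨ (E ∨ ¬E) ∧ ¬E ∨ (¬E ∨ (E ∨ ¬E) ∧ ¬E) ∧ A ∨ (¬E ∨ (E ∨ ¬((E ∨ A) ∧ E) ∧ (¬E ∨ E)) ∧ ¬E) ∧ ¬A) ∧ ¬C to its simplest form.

¬E ∧ ¬C

(¬E ∨ (E ∨ ¬E) ∧ ¬E ∨ (¬E ∨ (E ∨ ¬E) ∧ ¬E) ∧ A ∨ (¬E ∨ (E ∨ ¬((E ∨ A) ∧ E) ∧ (¬E ∨ E)) ∧ ¬E) ∧ ¬A) ∧ ¬C
= (¬E ∨ (E ∨ ¬E) ∧ ¬E ∨ (¬E ∨ (E ∨ ¬((E ∨ A) ∧ E) ∧ (¬E ∨ E)) ∧ ¬E) ∧ ¬A) ∧ ¬C   (absorption)
= (¬E ∨ (E ∨ ¬E) ∧ ¬E ∨ (¬E ∨ (E ∨ ¬((E ∨ A) ∧ E)) ∧ ¬E) ∧ ¬A) ∧ ¬C   (complement / identity)
= (¬E ∨ (E ∨ ¬E) ∧ ¬E ∨ (¬E ∨ (E ∨ ¬E) ∧ ¬E) ∧ ¬A) ∧ ¬C   (absorption)
= (¬E ∨ (E ∨ ¬E) ∧ ¬E) ∧ ¬C   (absorption)
= (¬E ∨ ¬E) ∧ ¬C   (complement / identity)
= ¬E ∧ ¬C   (idempotence)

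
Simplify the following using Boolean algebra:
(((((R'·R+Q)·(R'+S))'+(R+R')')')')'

Q·(R'+S)

(((((R'·R+Q)·(R'+S))'+(R+R')')')')'
= ((((Q·(R'+S))'+(R+R')')')')'   — complement / identity
= ((Q·(R'+S)·(R+R'))')'   — De Morgan
= Q·(R'+S)·(R+R')   — double negation
= Q·(R'+S)   — complement / identity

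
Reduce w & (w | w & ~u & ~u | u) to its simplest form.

w & (w | w & ~u & ~u | u)
= w & (w | w & ~u | u)   [idempotence]
= w & (w | u)   [absorption]
= w   [absorption]

w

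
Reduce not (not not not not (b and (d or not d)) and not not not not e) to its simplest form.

not (not not not not (b and (d or not d)) and not not not not e)
= not not not (b and (d or not d)) or not not not e   — De Morgan
= not not not b or not not not e   — complement / identity
= not not not b or not e   — double negation
= not b or not e   — double negation

not b or not e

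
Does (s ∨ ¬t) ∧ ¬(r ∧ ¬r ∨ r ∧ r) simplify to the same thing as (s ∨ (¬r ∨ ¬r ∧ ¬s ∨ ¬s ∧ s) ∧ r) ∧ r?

No

E1: (s ∨ ¬t) ∧ ¬(r ∧ ¬r ∨ r ∧ r)
    = (s ∨ ¬t) ∧ ¬r   (distribution)
E2: (s ∨ (¬r ∨ ¬r ∧ ¬s ∨ ¬s ∧ s) ∧ r) ∧ r
    = (s ∨ (¬r ∨ ¬s ∧ s) ∧ r) ∧ r   (absorption)
    = (s ∨ ¬r ∧ r) ∧ r   (complement / identity)
    = s ∧ r   (complement / identity)
These differ: at r=0, s=1, t=1, E1 = 1 but E2 = 0.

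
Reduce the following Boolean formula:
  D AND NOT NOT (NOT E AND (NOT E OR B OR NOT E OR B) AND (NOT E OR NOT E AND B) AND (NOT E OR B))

D AND NOT E

D AND NOT NOT (NOT E AND (NOT E OR B OR NOT E OR B) AND (NOT E OR NOT E AND B) AND (NOT E OR B))
= D AND NOT NOT (NOT E AND (NOT E OR B) AND (NOT E OR NOT E AND B) AND (NOT E OR B))   [idempotence]
= D AND NOT NOT (NOT E AND (NOT E OR B) AND NOT E AND (NOT E OR B))   [absorption]
= D AND NOT NOT (NOT E AND (NOT E OR B))   [idempotence]
= D AND NOT E AND (NOT E OR B)   [double negation]
= D AND NOT E   [absorption]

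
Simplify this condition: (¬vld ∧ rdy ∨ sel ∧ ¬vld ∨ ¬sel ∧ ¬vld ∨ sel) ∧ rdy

(¬vld ∨ sel) ∧ rdy

(¬vld ∧ rdy ∨ sel ∧ ¬vld ∨ ¬sel ∧ ¬vld ∨ sel) ∧ rdy
= (¬vld ∧ rdy ∨ ¬vld ∨ sel) ∧ rdy
= (¬vld ∨ sel) ∧ rdy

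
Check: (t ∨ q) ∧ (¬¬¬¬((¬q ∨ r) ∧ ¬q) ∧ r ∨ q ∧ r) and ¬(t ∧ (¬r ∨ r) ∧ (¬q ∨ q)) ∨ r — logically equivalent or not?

No

E1: (t ∨ q) ∧ (¬¬¬¬((¬q ∨ r) ∧ ¬q) ∧ r ∨ q ∧ r)
    = (t ∨ q) ∧ (¬¬¬¬¬q ∧ r ∨ q ∧ r)   (absorption)
    = (t ∨ q) ∧ (¬¬¬q ∧ r ∨ q ∧ r)   (double negation)
    = (t ∨ q) ∧ (¬q ∧ r ∨ q ∧ r)   (double negation)
    = (t ∨ q) ∧ r   (distribution)
E2: ¬(t ∧ (¬r ∨ r) ∧ (¬q ∨ q)) ∨ r
    = ¬(t ∧ (¬r ∨ r)) ∨ r   (complement / identity)
    = ¬t ∨ r   (complement / identity)
These differ: at q=0, r=0, t=0, E1 = 0 but E2 = 1.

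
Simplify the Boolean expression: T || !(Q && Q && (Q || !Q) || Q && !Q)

T || !(Q && Q && (Q || !Q) || Q && !Q)
= T || !(Q && Q || Q && !Q)
= T || !Q

T || !Q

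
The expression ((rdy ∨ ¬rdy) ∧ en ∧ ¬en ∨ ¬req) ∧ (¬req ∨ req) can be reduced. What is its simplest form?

¬req

((rdy ∨ ¬rdy) ∧ en ∧ ¬en ∨ ¬req) ∧ (¬req ∨ req)
= (rdy ∨ ¬rdy) ∧ en ∧ ¬en ∨ ¬req   — complement / identity
= en ∧ ¬en ∨ ¬req   — complement / identity
= ¬req   — complement / identity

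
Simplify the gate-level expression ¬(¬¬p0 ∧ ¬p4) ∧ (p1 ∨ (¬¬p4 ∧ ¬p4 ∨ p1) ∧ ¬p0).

(¬p0 ∨ p4) ∧ p1

¬(¬¬p0 ∧ ¬p4) ∧ (p1 ∨ (¬¬p4 ∧ ¬p4 ∨ p1) ∧ ¬p0)
= ¬(¬¬p0 ∧ ¬p4) ∧ (p1 ∨ (p4 ∧ ¬p4 ∨ p1) ∧ ¬p0)   — double negation
= ¬(¬¬p0 ∧ ¬p4) ∧ (p1 ∨ p1 ∧ ¬p0)   — complement / identity
= ¬(¬¬p0 ∧ ¬p4) ∧ p1   — absorption
= (¬p0 ∨ p4) ∧ p1   — De Morgan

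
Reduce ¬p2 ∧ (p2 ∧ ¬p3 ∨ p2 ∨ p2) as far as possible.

¬p2 ∧ (p2 ∧ ¬p3 ∨ p2 ∨ p2)
= ¬p2 ∧ (p2 ∧ ¬p3 ∨ p2)   [idempotence]
= ¬p2 ∧ p2   [absorption]
= False   [complement]

False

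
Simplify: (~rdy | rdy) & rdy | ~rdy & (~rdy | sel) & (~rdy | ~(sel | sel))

(~rdy | rdy) & rdy | ~rdy & (~rdy | sel) & (~rdy | ~(sel | sel))
= (~rdy | rdy) & rdy | ~rdy & (~rdy | ~(sel | sel))   — absorption
= rdy | ~rdy & (~rdy | ~(sel | sel))   — complement / identity
= rdy | ~rdy & (~rdy | ~sel)   — idempotence
= rdy | ~rdy   — absorption
= 1   — complement

1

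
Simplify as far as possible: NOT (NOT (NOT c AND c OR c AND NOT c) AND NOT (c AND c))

c

NOT (NOT (NOT c AND c OR c AND NOT c) AND NOT (c AND c))
= NOT c AND c OR c AND NOT c OR c AND c   [De Morgan]
= NOT c AND c OR c AND c   [complement / identity]
= c   [distribution]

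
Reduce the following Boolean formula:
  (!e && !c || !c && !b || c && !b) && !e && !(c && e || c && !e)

(!e && !c || !c && !b || c && !b) && !e && !(c && e || c && !e)
= (!e && !c || !c && !b || c && !b) && !e && !c   — distribution
= (!e && !c || !b) && !e && !c   — distribution
= !e && !c   — absorption

!e && !c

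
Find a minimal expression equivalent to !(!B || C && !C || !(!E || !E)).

!(!B || C && !C || !(!E || !E))
= !(!B || !(!E || !E))
= B && (!E || !E)
= B && !E

B && !E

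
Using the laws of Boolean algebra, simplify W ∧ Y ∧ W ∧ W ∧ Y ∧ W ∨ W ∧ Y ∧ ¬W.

W ∧ Y

W ∧ Y ∧ W ∧ W ∧ Y ∧ W ∨ W ∧ Y ∧ ¬W
= W ∧ Y ∧ W ∨ W ∧ Y ∧ ¬W   [idempotence]
= W ∧ Y   [distribution]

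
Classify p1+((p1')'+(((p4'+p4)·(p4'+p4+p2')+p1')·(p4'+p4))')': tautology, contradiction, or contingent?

tautology

p1+((p1')'+(((p4'+p4)·(p4'+p4+p2')+p1')·(p4'+p4))')'
= p1+p1'·((p4'+p4)·(p4'+p4+p2')+p1')·(p4'+p4)
= p1+p1'·(p4'+p4+p1')·(p4'+p4)
= p1+p1'·(p4'+p4)
= p1+p1'
= 1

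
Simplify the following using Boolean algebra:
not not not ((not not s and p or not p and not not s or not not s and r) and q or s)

not not not ((not not s and p or not p and not not s or not not s and r) and q or s)
= not ((not not s and p or not p and not not s or not not s and r) and q or s)   [double negation]
= not ((not not s or not not s and r) and q or s)   [distribution]
= not (not not s and q or s)   [absorption]
= not (s and q or s)   [double negation]
= not s   [absorption]

not s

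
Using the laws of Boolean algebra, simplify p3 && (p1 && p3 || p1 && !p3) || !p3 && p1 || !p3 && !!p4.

p3 && (p1 && p3 || p1 && !p3) || !p3 && p1 || !p3 && !!p4
= p3 && p1 || !p3 && p1 || !p3 && !!p4   (distribution)
= p3 && p1 || !p3 && p1 || !p3 && p4   (double negation)
= p1 || !p3 && p4   (distribution)

p1 || !p3 && p4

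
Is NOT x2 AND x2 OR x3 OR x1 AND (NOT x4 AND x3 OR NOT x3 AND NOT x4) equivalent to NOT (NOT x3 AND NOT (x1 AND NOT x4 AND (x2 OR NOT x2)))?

Yes

E1: NOT x2 AND x2 OR x3 OR x1 AND (NOT x4 AND x3 OR NOT x3 AND NOT x4)
    = x3 OR x1 AND (NOT x4 AND x3 OR NOT x3 AND NOT x4)
    = x3 OR x1 AND NOT x4
E2: NOT (NOT x3 AND NOT (x1 AND NOT x4 AND (x2 OR NOT x2)))
    = x3 OR x1 AND NOT x4 AND (x2 OR NOT x2)
    = x3 OR x1 AND NOT x4
Both reduce to x3 OR x1 AND NOT x4, so they are equivalent.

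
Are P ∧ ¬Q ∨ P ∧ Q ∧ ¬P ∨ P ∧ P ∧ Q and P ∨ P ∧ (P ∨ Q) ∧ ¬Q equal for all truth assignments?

E1: P ∧ ¬Q ∨ P ∧ Q ∧ ¬P ∨ P ∧ P ∧ Q
    = P ∧ ¬Q ∨ P ∧ Q   (distribution)
    = P   (distribution)
E2: P ∨ P ∧ (P ∨ Q) ∧ ¬Q
    = P ∨ P ∧ ¬Q   (absorption)
    = P   (absorption)
Both reduce to P, so they are equivalent.

Yes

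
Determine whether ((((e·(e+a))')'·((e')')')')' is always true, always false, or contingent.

always false

((((e·(e+a))')'·((e')')')')'
= (((e')'·((e')')')')'   [absorption]
= (e'+(e')')'   [De Morgan]
= e·e'   [De Morgan]
= 0   [complement]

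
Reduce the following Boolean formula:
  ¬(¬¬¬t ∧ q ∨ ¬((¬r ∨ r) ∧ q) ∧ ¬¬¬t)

¬(¬¬¬t ∧ q ∨ ¬((¬r ∨ r) ∧ q) ∧ ¬¬¬t)
= ¬(¬¬¬t ∧ q ∨ ¬q ∧ ¬¬¬t)
= ¬¬¬¬t
= ¬¬t
= t

t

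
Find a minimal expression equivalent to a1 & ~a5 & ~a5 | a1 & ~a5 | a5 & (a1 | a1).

a1

a1 & ~a5 & ~a5 | a1 & ~a5 | a5 & (a1 | a1)
= a1 & ~a5 | a1 & ~a5 | a5 & (a1 | a1)
= a1 & ~a5 | a5 & (a1 | a1)
= a1 & ~a5 | a5 & a1
= a1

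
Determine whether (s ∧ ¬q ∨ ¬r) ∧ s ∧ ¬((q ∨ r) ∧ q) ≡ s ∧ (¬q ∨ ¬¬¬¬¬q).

E1: (s ∧ ¬q ∨ ¬r) ∧ s ∧ ¬((q ∨ r) ∧ q)
    = (s ∧ ¬q ∨ ¬r) ∧ s ∧ ¬q   (absorption)
    = s ∧ ¬q   (absorption)
E2: s ∧ (¬q ∨ ¬¬¬¬¬q)
    = s ∧ (¬q ∨ ¬¬¬q)   (double negation)
    = s ∧ (¬q ∨ ¬q)   (double negation)
    = s ∧ ¬q   (idempotence)
Both reduce to s ∧ ¬q, so they are equivalent.

Yes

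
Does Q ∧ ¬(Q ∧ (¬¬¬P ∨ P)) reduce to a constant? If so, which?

Q ∧ ¬(Q ∧ (¬¬¬P ∨ P))
= Q ∧ ¬(Q ∧ (¬P ∨ P))
= Q ∧ ¬Q
= False

yes, False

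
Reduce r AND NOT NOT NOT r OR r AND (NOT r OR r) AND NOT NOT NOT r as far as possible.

r AND NOT NOT NOT r OR r AND (NOT r OR r) AND NOT NOT NOT r
= r AND NOT NOT NOT r OR r AND NOT NOT NOT r   — complement / identity
= r AND NOT NOT NOT r   — idempotence
= r AND NOT r   — double negation
= FALSE   — complement

FALSE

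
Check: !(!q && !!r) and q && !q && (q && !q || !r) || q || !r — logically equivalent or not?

Yes

E1: !(!q && !!r)
    = q || !r   — De Morgan
E2: q && !q && (q && !q || !r) || q || !r
    = q && !q || q || !r   — absorption
    = q || !r   — complement / identity
Both reduce to q || !r, so they are equivalent.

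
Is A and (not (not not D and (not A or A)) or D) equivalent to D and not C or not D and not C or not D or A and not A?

E1: A and (not (not not D and (not A or A)) or D)
    = A and (not (D and (not A or A)) or D)   — double negation
    = A and (not D or D)   — complement / identity
    = A   — complement / identity
E2: D and not C or not D and not C or not D or A and not A
    = not C or not D or A and not A   — distribution
    = not C or not D   — complement / identity
These differ: at A=0, C=0, D=0, E1 = 0 but E2 = 1.

No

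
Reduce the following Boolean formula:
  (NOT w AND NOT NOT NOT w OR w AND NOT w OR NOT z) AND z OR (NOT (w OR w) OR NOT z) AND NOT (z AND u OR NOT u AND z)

(NOT w AND NOT NOT NOT w OR w AND NOT w OR NOT z) AND z OR (NOT (w OR w) OR NOT z) AND NOT (z AND u OR NOT u AND z)
= (NOT w AND NOT w OR w AND NOT w OR NOT z) AND z OR (NOT (w OR w) OR NOT z) AND NOT (z AND u OR NOT u AND z)   (double negation)
= (NOT w OR NOT z) AND z OR (NOT (w OR w) OR NOT z) AND NOT (z AND u OR NOT u AND z)   (distribution)
= (NOT w OR NOT z) AND z OR (NOT w OR NOT z) AND NOT (z AND u OR NOT u AND z)   (idempotence)
= (NOT w OR NOT z) AND z OR (NOT w OR NOT z) AND NOT z   (distribution)
= NOT w OR NOT z   (distribution)

NOT w OR NOT z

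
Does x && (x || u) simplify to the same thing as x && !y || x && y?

Yes

E1: x && (x || u)
    = x
E2: x && !y || x && y
    = x
Both reduce to x, so they are equivalent.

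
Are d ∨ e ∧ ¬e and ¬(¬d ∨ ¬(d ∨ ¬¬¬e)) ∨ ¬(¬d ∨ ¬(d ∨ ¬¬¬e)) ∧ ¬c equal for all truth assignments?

Yes

E1: d ∨ e ∧ ¬e
    = d   — complement / identity
E2: ¬(¬d ∨ ¬(d ∨ ¬¬¬e)) ∨ ¬(¬d ∨ ¬(d ∨ ¬¬¬e)) ∧ ¬c
    = ¬(¬d ∨ ¬(d ∨ ¬¬¬e))   — absorption
    = d ∧ (d ∨ ¬¬¬e)   — De Morgan
    = d ∧ (d ∨ ¬e)   — double negation
    = d   — absorption
Both reduce to d, so they are equivalent.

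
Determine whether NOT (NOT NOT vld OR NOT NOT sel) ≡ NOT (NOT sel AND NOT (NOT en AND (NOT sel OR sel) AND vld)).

No

E1: NOT (NOT NOT vld OR NOT NOT sel)
    = NOT vld AND NOT sel   (De Morgan)
E2: NOT (NOT sel AND NOT (NOT en AND (NOT sel OR sel) AND vld))
    = sel OR NOT en AND (NOT sel OR sel) AND vld   (De Morgan)
    = sel OR NOT en AND vld   (complement / identity)
These differ: at en=0, sel=1, vld=0, E1 = 0 but E2 = 1.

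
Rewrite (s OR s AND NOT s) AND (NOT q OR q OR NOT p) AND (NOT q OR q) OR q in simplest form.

(s OR s AND NOT s) AND (NOT q OR q OR NOT p) AND (NOT q OR q) OR q
= (s OR s AND NOT s) AND (NOT q OR q) OR q   (absorption)
= s AND (NOT q OR q) OR q   (complement / identity)
= s OR q   (complement / identity)

s OR q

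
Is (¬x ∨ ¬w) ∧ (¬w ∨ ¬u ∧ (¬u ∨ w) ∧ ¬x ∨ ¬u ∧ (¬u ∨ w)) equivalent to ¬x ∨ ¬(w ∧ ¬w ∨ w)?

No

E1: (¬x ∨ ¬w) ∧ (¬w ∨ ¬u ∧ (¬u ∨ w) ∧ ¬x ∨ ¬u ∧ (¬u ∨ w))
    = (¬x ∨ ¬w) ∧ (¬w ∨ ¬u ∧ (¬u ∨ w))   — absorption
    = (¬x ∨ ¬w) ∧ (¬w ∨ ¬u)   — absorption
    = ¬x ∧ ¬u ∨ ¬w   — distribution
E2: ¬x ∨ ¬(w ∧ ¬w ∨ w)
    = ¬x ∨ ¬w   — complement / identity
These differ: at u=1, w=1, x=0, E1 = 0 but E2 = 1.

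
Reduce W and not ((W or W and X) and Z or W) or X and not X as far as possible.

False

W and not ((W or W and X) and Z or W) or X and not X
= W and not (W and Z or W) or X and not X   [absorption]
= W and not W or X and not X   [absorption]
= W and not W   [complement / identity]
= False   [complement]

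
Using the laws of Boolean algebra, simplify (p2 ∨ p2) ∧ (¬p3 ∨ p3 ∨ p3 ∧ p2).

p2

(p2 ∨ p2) ∧ (¬p3 ∨ p3 ∨ p3 ∧ p2)
= (p2 ∨ p2) ∧ (¬p3 ∨ p3)
= p2 ∧ (¬p3 ∨ p3)
= p2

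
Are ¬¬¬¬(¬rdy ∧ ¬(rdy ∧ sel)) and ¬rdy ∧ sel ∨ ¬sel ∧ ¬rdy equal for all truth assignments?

Yes

E1: ¬¬¬¬(¬rdy ∧ ¬(rdy ∧ sel))
    = ¬¬(¬rdy ∧ ¬(rdy ∧ sel))
    = ¬(rdy ∨ rdy ∧ sel)
    = ¬rdy
E2: ¬rdy ∧ sel ∨ ¬sel ∧ ¬rdy
    = ¬rdy
Both reduce to ¬rdy, so they are equivalent.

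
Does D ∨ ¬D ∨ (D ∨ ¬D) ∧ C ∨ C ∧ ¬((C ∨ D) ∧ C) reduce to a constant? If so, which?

D ∨ ¬D ∨ (D ∨ ¬D) ∧ C ∨ C ∧ ¬((C ∨ D) ∧ C)
= D ∨ ¬D ∨ C ∧ ¬((C ∨ D) ∧ C)
= D ∨ ¬D ∨ C ∧ ¬C
= D ∨ ¬D
= True

yes, True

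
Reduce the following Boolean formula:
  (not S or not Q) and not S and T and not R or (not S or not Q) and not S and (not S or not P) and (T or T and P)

not S and T

(not S or not Q) and not S and T and not R or (not S or not Q) and not S and (not S or not P) and (T or T and P)
= (not S or not Q) and not S and T and not R or (not S or not Q) and not S and (T or T and P)   — absorption
= (not S or not Q) and not S and T and not R or (not S or not Q) and not S and T   — absorption
= (not S or not Q) and not S and T   — absorption
= not S and T   — absorption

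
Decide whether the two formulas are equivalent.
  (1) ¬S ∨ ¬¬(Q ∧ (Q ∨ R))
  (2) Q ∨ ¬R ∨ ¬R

E1: ¬S ∨ ¬¬(Q ∧ (Q ∨ R))
    = ¬S ∨ ¬¬Q   (absorption)
    = ¬S ∨ Q   (double negation)
E2: Q ∨ ¬R ∨ ¬R
    = Q ∨ ¬R   (idempotence)
These differ: at Q=0, R=0, S=1, E1 = 0 but E2 = 1.

No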